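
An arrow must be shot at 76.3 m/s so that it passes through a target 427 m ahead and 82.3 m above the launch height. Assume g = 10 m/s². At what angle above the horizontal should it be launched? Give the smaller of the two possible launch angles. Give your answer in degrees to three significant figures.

Trajectory: y = x tanθ − g x² (1 + tan²θ)/(2v₀²). With x = 427, y = 82.3, v₀ = 76.3, g = 10.0:
156.6 tan²θ − 427 tanθ + (238.9) = 0.
tanθ = [427 ± √(427² − 4 × 156.6 × (238.9))] / (2 × 156.6) = (427 ± 180.8) / 313.2, giving tanθ = 0.7861 or 1.941.
θ = 38.17° or 62.74°; the smaller is 38.17°.

38.2°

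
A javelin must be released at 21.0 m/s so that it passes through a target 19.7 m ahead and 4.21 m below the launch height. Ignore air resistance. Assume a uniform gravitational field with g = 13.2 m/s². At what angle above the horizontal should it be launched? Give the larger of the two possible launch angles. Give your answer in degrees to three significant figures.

73.2°

Trajectory: y = x tanθ − g x² (1 + tan²θ)/(2v₀²). With x = 19.7, y = −4.21, v₀ = 21.0, g = 13.2:
5.808 tan²θ − 19.7 tanθ + (1.598) = 0.
tanθ = [19.7 ± √(19.7² − 4 × 5.808 × (1.598))] / (2 × 5.808) = (19.7 ± 18.73) / 11.62, giving tanθ = 0.08316 or 3.309.
θ = 4.754° or 73.18°; the larger is 73.18°.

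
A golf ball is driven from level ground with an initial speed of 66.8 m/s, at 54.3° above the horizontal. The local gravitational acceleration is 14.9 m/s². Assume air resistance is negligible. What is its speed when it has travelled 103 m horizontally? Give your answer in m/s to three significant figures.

Horizontal component vₓ = 66.80 cos 54.3° = 38.98 m/s; vertical v_y0 = 66.80 sin 54.3° = 54.25 m/s.
Time to reach x = 103 m: t = x/vₓ = 103/38.98 = 2.642 s.
Vertical velocity there: v_y = v_y0 − g t = 54.25 − 14.9 × 2.642 = 14.88 m/s.
Speed: √(vₓ² + v_y²) = √(38.98² + 14.88²) = 41.72 m/s.

41.7 m/s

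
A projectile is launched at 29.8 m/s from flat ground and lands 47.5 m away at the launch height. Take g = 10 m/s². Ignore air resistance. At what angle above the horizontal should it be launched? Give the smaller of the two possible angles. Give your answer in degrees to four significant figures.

Level-ground range R = v₀² sin(2θ)/g ⇒ sin(2θ) = gR/v₀² = 10.0 × 47.5 / 29.8² = 0.5349.
2θ = 32.34° or 180° − 32.34° = 147.7°, so θ = 16.17° or 73.83°.
The smaller angle is 16.17°.

16.17°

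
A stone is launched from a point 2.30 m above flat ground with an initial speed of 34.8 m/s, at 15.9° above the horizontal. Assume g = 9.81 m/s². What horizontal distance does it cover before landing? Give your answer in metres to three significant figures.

Horizontal component vₓ = 34.80 cos 15.9° = 33.47 m/s; vertical v_y0 = 34.80 sin 15.9° = 9.534 m/s.
Vertical motion (up positive, ground at y = 0): 4.905 t² − (9.534) t − 2.30 = 0, so t = (9.534 + √(9.534² + 2·9.81·2.30)) / 9.81 = (9.534 + 11.66) / 9.81 = 2.161 s.
Horizontal distance: R = vₓ t = 33.47 × 2.161 = 72.32 m.

72.3 m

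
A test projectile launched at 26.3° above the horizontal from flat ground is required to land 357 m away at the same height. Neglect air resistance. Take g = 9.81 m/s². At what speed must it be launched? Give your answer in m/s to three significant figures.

On level ground R = v₀² sin 2θ / g ⇒ v₀ = √(gR / sin 2θ).
v₀ = √(9.81 × 357 / sin 52.60°) = √(3502 / 0.7944) = √4408.5 = 66.40 m/s.

66.4 m/s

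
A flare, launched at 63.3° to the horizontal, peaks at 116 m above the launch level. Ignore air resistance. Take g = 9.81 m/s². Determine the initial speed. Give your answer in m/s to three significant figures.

53.4 m/s

At the peak v_y = 0, so v_y0 = √(2gH) = √(2 × 9.81 × 116) = 47.71 m/s.
v_y0 = v₀ sin θ ⇒ v₀ = 47.71 / sin 63.3° = 53.40 m/s.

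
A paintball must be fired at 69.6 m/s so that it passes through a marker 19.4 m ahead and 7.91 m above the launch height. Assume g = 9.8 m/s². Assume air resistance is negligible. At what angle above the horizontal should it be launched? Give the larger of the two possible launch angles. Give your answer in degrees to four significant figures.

88.87°

Trajectory: y = x tanθ − g x² (1 + tan²θ)/(2v₀²). With x = 19.4, y = 7.91, v₀ = 69.6, g = 9.80:
0.3807 tan²θ − 19.4 tanθ + (8.291) = 0.
tanθ = [19.4 ± √(19.4² − 4 × 0.3807 × (8.291))] / (2 × 0.3807) = (19.4 ± 19.07) / 0.7614, giving tanθ = 0.4310 or 50.53.
θ = 23.32° or 88.87°; the larger is 88.87°.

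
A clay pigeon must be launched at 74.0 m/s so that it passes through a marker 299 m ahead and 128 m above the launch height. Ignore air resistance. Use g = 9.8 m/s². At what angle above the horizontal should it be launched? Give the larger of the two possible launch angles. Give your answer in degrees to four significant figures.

Trajectory: y = x tanθ − g x² (1 + tan²θ)/(2v₀²). With x = 299, y = 128, v₀ = 74.0, g = 9.80:
80.00 tan²θ − 299 tanθ + (208.0) = 0.
tanθ = [299 ± √(299² − 4 × 80.00 × (208.0))] / (2 × 80.00) = (299 ± 151.1) / 160.0, giving tanθ = 0.9241 or 2.813.
θ = 42.74° or 70.43°; the larger is 70.43°.

70.43°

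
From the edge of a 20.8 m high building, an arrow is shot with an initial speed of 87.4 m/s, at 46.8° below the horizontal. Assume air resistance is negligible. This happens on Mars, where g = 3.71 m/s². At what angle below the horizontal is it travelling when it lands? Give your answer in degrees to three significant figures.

vₓ = 87.40 cos 46.8° = 59.83 m/s; v_y0 = −63.71 m/s (downward).
The projectile lands when y = 20.8 + (−63.71) t − ½·3.71·t² = 0. Positive root: t = (−63.71 + √(63.71² + 2·3.71·20.8)) / 3.71 = (−63.71 + 64.91) / 3.71 = 0.3234 s.
At impact: v_y = v_y0 − g t = −64.91 m/s; vₓ = 59.83 m/s.
Angle below horizontal: arctan(|v_y|/vₓ) = arctan(64.91/59.83) = 47.33°.

47.3°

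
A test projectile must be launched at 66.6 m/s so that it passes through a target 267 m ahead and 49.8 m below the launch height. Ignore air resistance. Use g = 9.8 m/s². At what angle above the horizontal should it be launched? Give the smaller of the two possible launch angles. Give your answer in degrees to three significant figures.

6.40°

Trajectory: y = x tanθ − g x² (1 + tan²θ)/(2v₀²). With x = 267, y = −49.8, v₀ = 66.6, g = 9.80:
78.75 tan²θ − 267 tanθ + (28.95) = 0.
tanθ = [267 ± √(267² − 4 × 78.75 × (28.95))] / (2 × 78.75) = (267 ± 249.3) / 157.5, giving tanθ = 0.1122 or 3.278.
θ = 6.399° or 73.04°; the smaller is 6.399°.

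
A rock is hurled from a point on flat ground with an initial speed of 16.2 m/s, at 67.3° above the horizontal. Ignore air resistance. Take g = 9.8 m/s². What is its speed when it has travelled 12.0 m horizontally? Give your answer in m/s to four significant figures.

7.350 m/s

Resolve: vₓ = 16.20 cos 67.3° = 6.252 m/s and v_y0 = 16.20 sin 67.3° = 14.95 m/s.
Time to reach x = 12.0 m: t = x/vₓ = 12.0/6.252 = 1.919 s.
Vertical velocity there: v_y = v_y0 − g t = 14.95 − 9.80 × 1.919 = −3.866 m/s.
Speed: √(vₓ² + v_y²) = √(6.252² + 3.866²) = 7.350 m/s.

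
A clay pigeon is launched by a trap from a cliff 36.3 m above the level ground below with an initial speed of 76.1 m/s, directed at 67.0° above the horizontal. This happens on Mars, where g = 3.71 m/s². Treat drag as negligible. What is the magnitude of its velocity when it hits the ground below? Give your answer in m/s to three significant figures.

77.8 m/s

Horizontal component vₓ = 76.10 cos 67.0° = 29.73 m/s; vertical v_y0 = 76.10 sin 67.0° = 70.05 m/s.
The projectile lands when y = 36.3 + (70.05) t − ½·3.71·t² = 0. Positive root: t = (70.05 + √(70.05² + 2·3.71·36.3)) / 3.71 = (70.05 + 71.95) / 3.71 = 38.27 s.
Vertical velocity at impact: v_y = v_y0 − g t = 70.05 − 3.71 × 38.27 = −71.95 m/s.
Speed: |v| = √(vₓ² + v_y²) = √(29.73² + 71.95²) = 77.85 m/s.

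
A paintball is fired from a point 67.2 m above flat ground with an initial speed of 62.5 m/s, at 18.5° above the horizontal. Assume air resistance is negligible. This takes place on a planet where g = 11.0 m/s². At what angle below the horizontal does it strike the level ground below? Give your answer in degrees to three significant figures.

36.1°

Components: vₓ = 62.50 cos 18.5° = 59.27 m/s, v_y0 = 62.50 sin 18.5° = 19.83 m/s.
The projectile lands when y = 67.2 + (19.83) t − ½·11.0·t² = 0. Positive root: t = (19.83 + √(19.83² + 2·11.0·67.2)) / 11.0 = (19.83 + 43.26) / 11.0 = 5.736 s.
At impact: v_y = v_y0 − g t = −43.26 m/s; vₓ = 59.27 m/s.
Angle below horizontal: arctan(|v_y|/vₓ) = arctan(43.26/59.27) = 36.13°.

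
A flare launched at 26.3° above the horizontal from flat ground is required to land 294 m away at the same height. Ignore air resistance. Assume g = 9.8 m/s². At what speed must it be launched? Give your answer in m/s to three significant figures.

60.2 m/s

Level-ground range: R = v₀² sin(2θ)/g, so v₀ = √(gR / sin 2θ).
v₀ = √(9.80 × 294 / sin 52.60°) = √(2881 / 0.7944) = √3626.8 = 60.22 m/s.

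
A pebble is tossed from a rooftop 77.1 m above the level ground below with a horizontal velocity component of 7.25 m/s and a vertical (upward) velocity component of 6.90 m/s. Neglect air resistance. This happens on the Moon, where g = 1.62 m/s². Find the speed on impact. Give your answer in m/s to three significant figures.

Vertical motion (up positive, ground at y = 0): 0.8100 t² − (6.900) t − 77.1 = 0, so t = (6.900 + √(6.900² + 2·1.62·77.1)) / 1.62 = (6.900 + 17.25) / 1.62 = 14.90 s.
Vertical velocity at impact: v_y = v_y0 − g t = 6.900 − 1.62 × 14.90 = −17.25 m/s.
Speed: |v| = √(vₓ² + v_y²) = √(7.250² + 17.25²) = 18.71 m/s.

18.7 m/s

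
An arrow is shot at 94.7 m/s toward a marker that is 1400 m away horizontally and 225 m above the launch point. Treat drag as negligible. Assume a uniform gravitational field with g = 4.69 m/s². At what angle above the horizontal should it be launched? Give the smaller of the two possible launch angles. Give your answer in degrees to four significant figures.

35.48°

Trajectory: y = x tanθ − g x² (1 + tan²θ)/(2v₀²). With x = 1400, y = 225, v₀ = 94.7, g = 4.69:
512.5 tan²θ − 1400 tanθ + (737.5) = 0.
tanθ = [1400 ± √(1400² − 4 × 512.5 × (737.5))] / (2 × 512.5) = (1400 ± 669.4) / 1025, giving tanθ = 0.7128 or 2.019.
θ = 35.48° or 63.65°; the smaller is 35.48°.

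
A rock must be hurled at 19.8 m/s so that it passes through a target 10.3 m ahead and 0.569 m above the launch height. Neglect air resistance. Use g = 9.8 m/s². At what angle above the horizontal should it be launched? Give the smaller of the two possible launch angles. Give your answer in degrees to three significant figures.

Trajectory: y = x tanθ − g x² (1 + tan²θ)/(2v₀²). With x = 10.3, y = 0.569, v₀ = 19.8, g = 9.80:
1.326 tan²θ − 10.3 tanθ + (1.895) = 0.
tanθ = [10.3 ± √(10.3² − 4 × 1.326 × (1.895))] / (2 × 1.326) = (10.3 ± 9.800) / 2.652, giving tanθ = 0.1886 or 7.579.
θ = 10.68° or 82.48°; the smaller is 10.68°.

10.7°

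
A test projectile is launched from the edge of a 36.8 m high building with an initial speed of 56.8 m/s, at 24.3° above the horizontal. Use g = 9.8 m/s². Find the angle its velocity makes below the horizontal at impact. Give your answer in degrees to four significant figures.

34.52°

Components: vₓ = 56.80 cos 24.3° = 51.77 m/s, v_y0 = 56.80 sin 24.3° = 23.37 m/s.
The projectile lands when y = 36.8 + (23.37) t − ½·9.80·t² = 0. Positive root: t = (23.37 + √(23.37² + 2·9.80·36.8)) / 9.80 = (23.37 + 35.60) / 9.80 = 6.018 s.
At impact: v_y = v_y0 − g t = −35.60 m/s; vₓ = 51.77 m/s.
Angle below horizontal: arctan(|v_y|/vₓ) = arctan(35.60/51.77) = 34.52°.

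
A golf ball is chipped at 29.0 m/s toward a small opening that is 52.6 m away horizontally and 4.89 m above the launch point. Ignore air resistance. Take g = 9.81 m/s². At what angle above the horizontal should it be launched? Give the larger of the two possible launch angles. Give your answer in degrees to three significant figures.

70.3°

Trajectory: y = x tanθ − g x² (1 + tan²θ)/(2v₀²). With x = 52.6, y = 4.89, v₀ = 29.0, g = 9.81:
16.14 tan²θ − 52.6 tanθ + (21.03) = 0.
tanθ = [52.6 ± √(52.6² − 4 × 16.14 × (21.03))] / (2 × 16.14) = (52.6 ± 37.54) / 32.27, giving tanθ = 0.4665 or 2.793.
θ = 25.01° or 70.30°; the larger is 70.30°.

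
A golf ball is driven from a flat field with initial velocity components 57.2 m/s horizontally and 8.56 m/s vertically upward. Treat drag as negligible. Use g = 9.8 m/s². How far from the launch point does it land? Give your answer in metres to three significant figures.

Flight time T = 2 v_y0 / g = 1.747 s.
Horizontal distance R = vₓ T = 57.20 × 1.747 = 99.92 m.

99.9 m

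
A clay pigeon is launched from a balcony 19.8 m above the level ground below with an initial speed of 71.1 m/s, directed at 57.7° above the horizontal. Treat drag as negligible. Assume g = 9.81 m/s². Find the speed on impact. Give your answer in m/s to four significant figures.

73.78 m/s

vₓ = 71.10 cos 57.7° = 37.99 m/s; v_y0 = 71.10 sin 57.7° = 60.10 m/s.
The projectile lands when y = 19.8 + (60.10) t − ½·9.81·t² = 0. Positive root: t = (60.10 + √(60.10² + 2·9.81·19.8)) / 9.81 = (60.10 + 63.25) / 9.81 = 12.57 s.
Vertical velocity at impact: v_y = v_y0 − g t = 60.10 − 9.81 × 12.57 = −63.25 m/s.
Speed: |v| = √(vₓ² + v_y²) = √(37.99² + 63.25²) = 73.78 m/s.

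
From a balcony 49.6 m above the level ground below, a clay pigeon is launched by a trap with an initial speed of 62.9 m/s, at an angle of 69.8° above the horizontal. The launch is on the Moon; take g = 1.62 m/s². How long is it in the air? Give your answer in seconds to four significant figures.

73.71 s

Horizontal component vₓ = 62.90 cos 69.8° = 21.72 m/s; vertical v_y0 = 62.90 sin 69.8° = 59.03 m/s.
The projectile lands when y = 49.6 + (59.03) t − ½·1.62·t² = 0. Positive root: t = (59.03 + √(59.03² + 2·1.62·49.6)) / 1.62 = (59.03 + 60.38) / 1.62 = 73.71 s.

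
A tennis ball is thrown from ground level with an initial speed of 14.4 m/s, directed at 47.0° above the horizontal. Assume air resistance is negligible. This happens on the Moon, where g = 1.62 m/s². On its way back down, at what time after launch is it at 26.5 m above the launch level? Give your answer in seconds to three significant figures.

Components: vₓ = 14.40 cos 47.0° = 9.821 m/s, v_y0 = 14.40 sin 47.0° = 10.53 m/s.
Height y(t) = 10.53 t − 0.8100 t² = 26.5 gives 0.8100 t² − 10.53 t + 26.5 = 0.
Quadratic formula: t = (10.53 ± √25.052) / 1.62 = (10.53 ± 5.005) / 1.62 → t = 3.411 s or 9.591 s.
The descending-branch root is 9.591 s.

9.59 s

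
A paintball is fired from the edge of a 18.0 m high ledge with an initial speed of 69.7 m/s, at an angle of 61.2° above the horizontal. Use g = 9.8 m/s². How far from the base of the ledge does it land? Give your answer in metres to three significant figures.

428 m

Resolve: vₓ = 69.70 cos 61.2° = 33.58 m/s and v_y0 = 69.70 sin 61.2° = 61.08 m/s.
With up positive and y = 0 at the ground: y(t) = 18.0 + (61.08) t − 4.900 t². Setting y = 0 and taking the positive root: t = [61.08 + √(61.08² + 2·9.80·18.0)] / 9.80 = (61.08 + 63.90) / 9.80 = 12.75 s.
Horizontal distance: R = vₓ t = 33.58 × 12.75 = 428.2 m.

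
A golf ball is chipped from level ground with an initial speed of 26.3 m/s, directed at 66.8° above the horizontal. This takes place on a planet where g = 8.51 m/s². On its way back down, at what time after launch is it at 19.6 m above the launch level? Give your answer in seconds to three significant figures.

4.70 s

Resolve: vₓ = 26.30 cos 66.8° = 10.36 m/s and v_y0 = 26.30 sin 66.8° = 24.17 m/s.
Set y = v_y0 t − ½ g t² = 19.6: 4.255 t² − 24.17 t + 19.6 = 0.
t = [24.17 ± √(24.17² − 2·8.51·19.6)] / 8.51 = (24.17 ± 15.84) / 8.51, so t = 0.9798 s or t = 4.701 s.
The descending-branch root is 4.701 s.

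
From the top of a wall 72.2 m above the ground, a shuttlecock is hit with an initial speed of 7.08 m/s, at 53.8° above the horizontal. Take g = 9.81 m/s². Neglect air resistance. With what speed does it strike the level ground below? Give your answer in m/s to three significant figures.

vₓ = 7.080 cos 53.8° = 4.181 m/s; v_y0 = 7.080 sin 53.8° = 5.713 m/s.
The projectile lands when y = 72.2 + (5.713) t − ½·9.81·t² = 0. Positive root: t = (5.713 + √(5.713² + 2·9.81·72.2)) / 9.81 = (5.713 + 38.07) / 9.81 = 4.463 s.
Vertical velocity at impact: v_y = v_y0 − g t = 5.713 − 9.81 × 4.463 = −38.07 m/s.
Speed: |v| = √(vₓ² + v_y²) = √(4.181² + 38.07²) = 38.30 m/s.

38.3 m/s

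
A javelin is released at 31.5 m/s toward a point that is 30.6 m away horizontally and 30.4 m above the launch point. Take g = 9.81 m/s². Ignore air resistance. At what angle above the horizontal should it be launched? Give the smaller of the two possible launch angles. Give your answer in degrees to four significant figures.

55.83°

Trajectory: y = x tanθ − g x² (1 + tan²θ)/(2v₀²). With x = 30.6, y = 30.4, v₀ = 31.5, g = 9.81:
4.629 tan²θ − 30.6 tanθ + (35.03) = 0.
tanθ = [30.6 ± √(30.6² − 4 × 4.629 × (35.03))] / (2 × 4.629) = (30.6 ± 16.96) / 9.257, giving tanθ = 1.473 or 5.138.
θ = 55.83° or 78.99°; the smaller is 55.83°.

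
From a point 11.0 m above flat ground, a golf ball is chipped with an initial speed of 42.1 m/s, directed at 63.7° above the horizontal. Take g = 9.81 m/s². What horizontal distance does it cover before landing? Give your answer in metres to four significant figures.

148.8 m

Resolve: vₓ = 42.10 cos 63.7° = 18.65 m/s and v_y0 = 42.10 sin 63.7° = 37.74 m/s.
Vertical motion (up positive, ground at y = 0): 4.905 t² − (37.74) t − 11.0 = 0, so t = (37.74 + √(37.74² + 2·9.81·11.0)) / 9.81 = (37.74 + 40.50) / 9.81 = 7.976 s.
Horizontal distance: R = vₓ t = 18.65 × 7.976 = 148.8 m.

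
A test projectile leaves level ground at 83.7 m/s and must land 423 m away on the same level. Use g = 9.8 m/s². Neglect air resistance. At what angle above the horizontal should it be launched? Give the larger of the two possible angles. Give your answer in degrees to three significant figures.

R = v₀² sin 2θ / g gives sin 2θ = gR/v₀² = 9.80·423/83.7² = 0.5917.
2θ = 36.28° or 180° − 36.28° = 143.7°, so θ = 18.14° or 71.86°.
The larger angle is 71.86°.

71.9°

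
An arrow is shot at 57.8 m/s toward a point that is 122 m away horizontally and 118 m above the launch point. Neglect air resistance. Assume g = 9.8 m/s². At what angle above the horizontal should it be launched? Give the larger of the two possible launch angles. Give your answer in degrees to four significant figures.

Trajectory: y = x tanθ − g x² (1 + tan²θ)/(2v₀²). With x = 122, y = 118, v₀ = 57.8, g = 9.80:
21.83 tan²θ − 122 tanθ + (139.8) = 0.
tanθ = [122 ± √(122² − 4 × 21.83 × (139.8))] / (2 × 21.83) = (122 ± 51.71) / 43.66, giving tanθ = 1.610 or 3.979.
θ = 58.15° or 75.89°; the larger is 75.89°.

75.89°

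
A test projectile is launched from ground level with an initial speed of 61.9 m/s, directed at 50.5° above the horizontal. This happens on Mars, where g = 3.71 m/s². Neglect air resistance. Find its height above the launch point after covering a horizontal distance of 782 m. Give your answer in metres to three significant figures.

217 m

vₓ = 61.90 cos 50.5° = 39.37 m/s; v_y0 = 61.90 sin 50.5° = 47.76 m/s.
x = vₓ t ⇒ t = 782/39.37 = 19.86 s.
Height: y = v_y0 t − ½ g t² = 47.76 × 19.86 − 1.855 × 19.86² = 948.6 − 731.7 = 216.9 m.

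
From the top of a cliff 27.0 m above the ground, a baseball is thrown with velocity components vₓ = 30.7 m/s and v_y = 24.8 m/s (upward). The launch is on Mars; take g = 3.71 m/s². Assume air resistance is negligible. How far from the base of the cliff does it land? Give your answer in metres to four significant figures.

441.5 m

The projectile lands when y = 27.0 + (24.80) t − ½·3.71·t² = 0. Positive root: t = (24.80 + √(24.80² + 2·3.71·27.0)) / 3.71 = (24.80 + 28.55) / 3.71 = 14.38 s.
Horizontal distance: R = vₓ t = 30.70 × 14.38 = 441.5 m.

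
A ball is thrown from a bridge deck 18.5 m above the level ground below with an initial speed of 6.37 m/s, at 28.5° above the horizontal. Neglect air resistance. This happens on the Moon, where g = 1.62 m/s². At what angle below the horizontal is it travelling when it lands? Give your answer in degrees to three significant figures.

Resolve: vₓ = 6.370 cos 28.5° = 5.598 m/s and v_y0 = 6.370 sin 28.5° = 3.040 m/s.
The projectile lands when y = 18.5 + (3.040) t − ½·1.62·t² = 0. Positive root: t = (3.040 + √(3.040² + 2·1.62·18.5)) / 1.62 = (3.040 + 8.317) / 1.62 = 7.010 s.
At impact: v_y = v_y0 − g t = −8.317 m/s; vₓ = 5.598 m/s.
Angle below horizontal: arctan(|v_y|/vₓ) = arctan(8.317/5.598) = 56.06°.

56.1°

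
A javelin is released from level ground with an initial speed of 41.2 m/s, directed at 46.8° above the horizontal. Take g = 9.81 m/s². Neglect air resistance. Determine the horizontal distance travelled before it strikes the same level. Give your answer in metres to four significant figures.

Resolve: vₓ = 41.20 cos 46.8° = 28.20 m/s and v_y0 = 41.20 sin 46.8° = 30.03 m/s.
Time aloft: T = 2 v_y0 / g = 2 × 30.03 / 9.81 = 6.123 s.
Horizontal distance R = vₓ T = 28.20 × 6.123 = 172.7 m.

172.7 m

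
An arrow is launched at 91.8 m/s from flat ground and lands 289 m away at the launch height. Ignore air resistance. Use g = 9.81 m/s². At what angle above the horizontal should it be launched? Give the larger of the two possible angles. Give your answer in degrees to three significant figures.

R = v₀² sin 2θ / g gives sin 2θ = gR/v₀² = 9.81·289/91.8² = 0.3364.
2θ = 19.66° or 180° − 19.66° = 160.3°, so θ = 9.829° or 80.17°.
The larger angle is 80.17°.

80.2°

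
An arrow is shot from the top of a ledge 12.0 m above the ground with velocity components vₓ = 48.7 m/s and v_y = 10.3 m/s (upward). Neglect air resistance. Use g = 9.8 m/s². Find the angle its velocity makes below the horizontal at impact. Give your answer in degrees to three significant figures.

20.8°

The projectile lands when y = 12.0 + (10.30) t − ½·9.80·t² = 0. Positive root: t = (10.30 + √(10.30² + 2·9.80·12.0)) / 9.80 = (10.30 + 18.47) / 9.80 = 2.936 s.
At impact: v_y = v_y0 − g t = −18.47 m/s; vₓ = 48.70 m/s.
Angle below horizontal: arctan(|v_y|/vₓ) = arctan(18.47/48.70) = 20.77°.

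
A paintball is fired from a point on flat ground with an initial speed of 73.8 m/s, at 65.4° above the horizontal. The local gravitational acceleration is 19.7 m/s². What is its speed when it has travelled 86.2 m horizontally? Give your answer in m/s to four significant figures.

Resolve: vₓ = 73.80 cos 65.4° = 30.72 m/s and v_y0 = 73.80 sin 65.4° = 67.10 m/s.
x = vₓ t ⇒ t = 86.2/30.72 = 2.806 s.
Vertical velocity there: v_y = v_y0 − g t = 67.10 − 19.7 × 2.806 = 11.83 m/s.
Speed: √(vₓ² + v_y²) = √(30.72² + 11.83²) = 32.92 m/s.

32.92 m/s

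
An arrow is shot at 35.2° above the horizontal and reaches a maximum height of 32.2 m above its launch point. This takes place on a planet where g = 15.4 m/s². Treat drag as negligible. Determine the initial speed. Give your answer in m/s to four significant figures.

54.63 m/s

At the peak v_y = 0, so v_y0 = √(2gH) = √(2 × 15.4 × 32.2) = 31.49 m/s.
v_y0 = v₀ sin θ ⇒ v₀ = 31.49 / sin 35.2° = 54.63 m/s.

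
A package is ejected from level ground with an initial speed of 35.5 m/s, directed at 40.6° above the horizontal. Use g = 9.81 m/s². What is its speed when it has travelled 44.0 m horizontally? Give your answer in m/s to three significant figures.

Resolve: vₓ = 35.50 cos 40.6° = 26.95 m/s and v_y0 = 35.50 sin 40.6° = 23.10 m/s.
Time to reach x = 44.0 m: t = x/vₓ = 44.0/26.95 = 1.632 s.
Vertical velocity there: v_y = v_y0 − g t = 23.10 − 9.81 × 1.632 = 7.089 m/s.
Speed: √(vₓ² + v_y²) = √(26.95² + 7.089²) = 27.87 m/s.

27.9 m/s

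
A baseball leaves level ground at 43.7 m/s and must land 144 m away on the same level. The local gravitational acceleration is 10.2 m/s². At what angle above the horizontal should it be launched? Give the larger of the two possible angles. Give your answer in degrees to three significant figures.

Level-ground range R = v₀² sin(2θ)/g ⇒ sin(2θ) = gR/v₀² = 10.2 × 144 / 43.7² = 0.7691.
2θ = 50.28° or 180° − 50.28° = 129.7°, so θ = 25.14° or 64.86°.
The larger angle is 64.86°.

64.9°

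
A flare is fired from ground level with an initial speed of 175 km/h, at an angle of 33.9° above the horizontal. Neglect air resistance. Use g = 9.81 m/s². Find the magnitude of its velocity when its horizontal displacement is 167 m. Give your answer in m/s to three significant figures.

42.5 m/s

Convert: 175 km/h = 175/3.6 = 48.61 m/s.
Components: vₓ = 48.61 cos 33.9° = 40.35 m/s, v_y0 = 48.61 sin 33.9° = 27.11 m/s.
Time to reach x = 167 m: t = x/vₓ = 167/40.35 = 4.139 s.
Vertical velocity there: v_y = v_y0 − g t = 27.11 − 9.81 × 4.139 = −13.49 m/s.
Speed: √(vₓ² + v_y²) = √(40.35² + 13.49²) = 42.54 m/s.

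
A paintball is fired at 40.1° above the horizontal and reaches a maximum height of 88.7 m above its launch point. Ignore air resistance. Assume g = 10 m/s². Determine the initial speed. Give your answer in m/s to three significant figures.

65.4 m/s

At the peak v_y = 0, so v_y0 = √(2gH) = √(2 × 10.0 × 88.7) = 42.12 m/s.
v_y0 = v₀ sin θ ⇒ v₀ = 42.12 / sin 40.1° = 65.39 m/s.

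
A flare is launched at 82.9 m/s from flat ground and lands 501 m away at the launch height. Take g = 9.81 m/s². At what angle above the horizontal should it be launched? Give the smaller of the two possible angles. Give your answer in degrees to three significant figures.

Level-ground range R = v₀² sin(2θ)/g ⇒ sin(2θ) = gR/v₀² = 9.81 × 501 / 82.9² = 0.7152.
2θ = 45.66° or 180° − 45.66° = 134.3°, so θ = 22.83° or 67.17°.
The smaller angle is 22.83°.

22.8°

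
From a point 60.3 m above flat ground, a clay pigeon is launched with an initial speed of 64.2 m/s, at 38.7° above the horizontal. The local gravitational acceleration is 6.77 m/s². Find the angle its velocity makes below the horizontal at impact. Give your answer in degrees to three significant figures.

Horizontal component vₓ = 64.20 cos 38.7° = 50.10 m/s; vertical v_y0 = 64.20 sin 38.7° = 40.14 m/s.
Vertical motion (up positive, ground at y = 0): 3.385 t² − (40.14) t − 60.3 = 0, so t = (40.14 + √(40.14² + 2·6.77·60.3)) / 6.77 = (40.14 + 49.27) / 6.77 = 13.21 s.
At impact: v_y = v_y0 − g t = −49.27 m/s; vₓ = 50.10 m/s.
Angle below horizontal: arctan(|v_y|/vₓ) = arctan(49.27/50.10) = 44.52°.

44.5°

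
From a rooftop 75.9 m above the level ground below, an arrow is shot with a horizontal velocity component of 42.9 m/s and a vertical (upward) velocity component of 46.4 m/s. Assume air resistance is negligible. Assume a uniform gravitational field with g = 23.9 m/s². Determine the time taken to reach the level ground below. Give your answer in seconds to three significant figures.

Vertical motion (up positive, ground at y = 0): 11.95 t² − (46.40) t − 75.9 = 0, so t = (46.40 + √(46.40² + 2·23.9·75.9)) / 23.9 = (46.40 + 76.03) / 23.9 = 5.123 s.

5.12 s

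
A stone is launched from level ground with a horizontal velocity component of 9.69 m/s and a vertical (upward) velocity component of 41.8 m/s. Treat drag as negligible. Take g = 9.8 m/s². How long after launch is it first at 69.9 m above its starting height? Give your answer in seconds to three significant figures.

Height y(t) = 41.80 t − 4.900 t² = 69.9 gives 4.900 t² − 41.80 t + 69.9 = 0.
Quadratic formula: t = (41.80 ± √377.20) / 9.80 = (41.80 ± 19.42) / 9.80 → t = 2.284 s or 6.247 s.
The first (ascending) time is 2.284 s.

2.28 s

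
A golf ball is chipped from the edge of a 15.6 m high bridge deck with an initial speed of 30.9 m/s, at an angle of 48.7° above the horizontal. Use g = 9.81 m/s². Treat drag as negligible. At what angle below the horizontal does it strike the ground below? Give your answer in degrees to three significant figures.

54.9°

Horizontal component vₓ = 30.90 cos 48.7° = 20.39 m/s; vertical v_y0 = 30.90 sin 48.7° = 23.21 m/s.
Vertical motion (up positive, ground at y = 0): 4.905 t² − (23.21) t − 15.6 = 0, so t = (23.21 + √(23.21² + 2·9.81·15.6)) / 9.81 = (23.21 + 29.07) / 9.81 = 5.329 s.
At impact: v_y = v_y0 − g t = −29.07 m/s; vₓ = 20.39 m/s.
Angle below horizontal: arctan(|v_y|/vₓ) = arctan(29.07/20.39) = 54.95°.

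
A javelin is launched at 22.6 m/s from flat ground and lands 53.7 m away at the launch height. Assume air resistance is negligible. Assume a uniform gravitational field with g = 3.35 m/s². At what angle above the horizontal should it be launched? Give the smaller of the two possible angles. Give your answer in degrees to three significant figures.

10.3°

R = v₀² sin 2θ / g gives sin 2θ = gR/v₀² = 3.35·53.7/22.6² = 0.3522.
2θ = 20.62° or 180° − 20.62° = 159.4°, so θ = 10.31° or 79.69°.
The smaller angle is 10.31°.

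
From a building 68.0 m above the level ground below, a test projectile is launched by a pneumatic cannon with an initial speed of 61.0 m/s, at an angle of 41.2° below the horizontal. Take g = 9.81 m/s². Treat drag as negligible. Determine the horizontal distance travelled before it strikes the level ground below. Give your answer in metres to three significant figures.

Resolve: vₓ = 61.00 cos 41.2° = 45.90 m/s and v_y0 = −40.18 m/s (downward).
With up positive and y = 0 at the ground: y(t) = 68.0 + (−40.18) t − 4.905 t². Setting y = 0 and taking the positive root: t = [−40.18 + √(40.18² + 2·9.81·68.0)] / 9.81 = (−40.18 + 54.30) / 9.81 = 1.439 s.
Horizontal distance: R = vₓ t = 45.90 × 1.439 = 66.07 m.

66.1 m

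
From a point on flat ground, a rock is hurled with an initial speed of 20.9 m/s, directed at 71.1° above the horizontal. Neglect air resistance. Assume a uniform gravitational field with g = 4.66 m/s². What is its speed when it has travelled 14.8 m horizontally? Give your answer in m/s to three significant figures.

11.7 m/s

Horizontal component vₓ = 20.90 cos 71.1° = 6.770 m/s; vertical v_y0 = 20.90 sin 71.1° = 19.77 m/s.
Time to reach x = 14.8 m: t = x/vₓ = 14.8/6.770 = 2.186 s.
Vertical velocity there: v_y = v_y0 − g t = 19.77 − 4.66 × 2.186 = 9.586 m/s.
Speed: √(vₓ² + v_y²) = √(6.770² + 9.586²) = 11.74 m/s.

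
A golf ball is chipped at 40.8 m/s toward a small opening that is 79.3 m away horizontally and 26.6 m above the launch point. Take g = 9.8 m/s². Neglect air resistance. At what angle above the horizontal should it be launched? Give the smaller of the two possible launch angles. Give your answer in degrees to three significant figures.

34.0°

Trajectory: y = x tanθ − g x² (1 + tan²θ)/(2v₀²). With x = 79.3, y = 26.6, v₀ = 40.8, g = 9.80:
18.51 tan²θ − 79.3 tanθ + (45.11) = 0.
tanθ = [79.3 ± √(79.3² − 4 × 18.51 × (45.11))] / (2 × 18.51) = (79.3 ± 54.30) / 37.02, giving tanθ = 0.6753 or 3.609.
θ = 34.03° or 74.51°; the smaller is 34.03°.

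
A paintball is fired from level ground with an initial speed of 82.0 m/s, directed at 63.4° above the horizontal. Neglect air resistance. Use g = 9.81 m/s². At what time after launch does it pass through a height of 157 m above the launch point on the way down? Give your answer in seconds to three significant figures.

Components: vₓ = 82.00 cos 63.4° = 36.72 m/s, v_y0 = 82.00 sin 63.4° = 73.32 m/s.
Set y = v_y0 t − ½ g t² = 157: 4.905 t² − 73.32 t + 157 = 0.
t = [73.32 ± √(73.32² − 2·9.81·157)] / 9.81 = (73.32 ± 47.91) / 9.81, so t = 2.590 s or t = 12.36 s.
The descending-branch root is 12.36 s.

12.4 s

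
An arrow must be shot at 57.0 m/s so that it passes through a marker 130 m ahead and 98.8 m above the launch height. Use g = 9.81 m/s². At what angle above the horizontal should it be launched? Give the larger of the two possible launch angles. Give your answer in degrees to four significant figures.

Trajectory: y = x tanθ − g x² (1 + tan²θ)/(2v₀²). With x = 130, y = 98.8, v₀ = 57.0, g = 9.81:
25.51 tan²θ − 130 tanθ + (124.3) = 0.
tanθ = [130 ± √(130² − 4 × 25.51 × (124.3))] / (2 × 25.51) = (130 ± 64.91) / 51.03, giving tanθ = 1.276 or 3.820.
θ = 51.91° or 75.33°; the larger is 75.33°.

75.33°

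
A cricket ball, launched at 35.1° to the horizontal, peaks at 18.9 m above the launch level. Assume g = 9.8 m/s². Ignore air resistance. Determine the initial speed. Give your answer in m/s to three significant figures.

At the peak v_y = 0, so v_y0 = √(2gH) = √(2 × 9.80 × 18.9) = 19.25 m/s.
v_y0 = v₀ sin θ ⇒ v₀ = 19.25 / sin 35.1° = 33.47 m/s.

33.5 m/s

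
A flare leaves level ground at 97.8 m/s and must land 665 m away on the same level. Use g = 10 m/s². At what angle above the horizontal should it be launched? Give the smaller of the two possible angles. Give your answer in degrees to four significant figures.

Level-ground range R = v₀² sin(2θ)/g ⇒ sin(2θ) = gR/v₀² = 10.0 × 665 / 97.8² = 0.6953.
2θ = 44.05° or 180° − 44.05° = 136.0°, so θ = 22.02° or 67.98°.
The smaller angle is 22.02°.

22.02°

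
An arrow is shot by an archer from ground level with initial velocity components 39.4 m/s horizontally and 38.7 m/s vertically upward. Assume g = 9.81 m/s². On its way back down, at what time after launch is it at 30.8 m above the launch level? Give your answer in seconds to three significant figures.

Height y(t) = 38.70 t − 4.905 t² = 30.8 gives 4.905 t² − 38.70 t + 30.8 = 0.
t = [38.70 ± √(38.70² − 2·9.81·30.8)] / 9.81 = (38.70 ± 29.89) / 9.81, so t = 0.8981 s or t = 6.992 s.
The descending-branch root is 6.992 s.

6.99 s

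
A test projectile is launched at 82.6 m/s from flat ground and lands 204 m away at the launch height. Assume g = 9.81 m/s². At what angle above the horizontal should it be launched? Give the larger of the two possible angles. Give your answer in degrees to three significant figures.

R = v₀² sin 2θ / g gives sin 2θ = gR/v₀² = 9.81·204/82.6² = 0.2933.
2θ = 17.06° or 180° − 17.06° = 162.9°, so θ = 8.528° or 81.47°.
The larger angle is 81.47°.

81.5°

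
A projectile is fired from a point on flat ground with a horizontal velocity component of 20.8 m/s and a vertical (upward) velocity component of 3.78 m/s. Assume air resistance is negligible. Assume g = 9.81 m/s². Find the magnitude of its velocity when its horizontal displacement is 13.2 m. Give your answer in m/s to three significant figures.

Time to reach x = 13.2 m: t = x/vₓ = 13.2/20.80 = 0.6346 s.
Vertical velocity there: v_y = v_y0 − g t = 3.780 − 9.81 × 0.6346 = −2.446 m/s.
Speed: √(vₓ² + v_y²) = √(20.80² + 2.446²) = 20.94 m/s.

20.9 m/s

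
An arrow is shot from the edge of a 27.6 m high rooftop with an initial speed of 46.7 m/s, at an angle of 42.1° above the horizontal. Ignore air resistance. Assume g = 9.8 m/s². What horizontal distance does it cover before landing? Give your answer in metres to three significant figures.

vₓ = 46.70 cos 42.1° = 34.65 m/s; v_y0 = 46.70 sin 42.1° = 31.31 m/s.
With up positive and y = 0 at the ground: y(t) = 27.6 + (31.31) t − 4.900 t². Setting y = 0 and taking the positive root: t = [31.31 + √(31.31² + 2·9.80·27.6)] / 9.80 = (31.31 + 39.00) / 9.80 = 7.175 s.
Horizontal distance: R = vₓ t = 34.65 × 7.175 = 248.6 m.

249 m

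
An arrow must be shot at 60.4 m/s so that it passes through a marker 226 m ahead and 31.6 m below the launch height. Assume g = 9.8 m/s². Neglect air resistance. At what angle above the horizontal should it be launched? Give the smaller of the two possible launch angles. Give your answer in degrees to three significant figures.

Trajectory: y = x tanθ − g x² (1 + tan²θ)/(2v₀²). With x = 226, y = −31.6, v₀ = 60.4, g = 9.80:
68.60 tan²θ − 226 tanθ + (37.00) = 0.
tanθ = [226 ± √(226² − 4 × 68.60 × (37.00))] / (2 × 68.60) = (226 ± 202.3) / 137.2, giving tanθ = 0.1728 or 3.122.
θ = 9.803° or 72.24°; the smaller is 9.803°.

9.80°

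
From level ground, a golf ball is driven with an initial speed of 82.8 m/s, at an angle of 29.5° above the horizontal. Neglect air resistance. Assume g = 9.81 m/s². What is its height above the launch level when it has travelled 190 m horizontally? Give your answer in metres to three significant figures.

73.4 m

Horizontal component vₓ = 82.80 cos 29.5° = 72.07 m/s; vertical v_y0 = 82.80 sin 29.5° = 40.77 m/s.
x = vₓ t ⇒ t = 190/72.07 = 2.636 s.
Height: y = v_y0 t − ½ g t² = 40.77 × 2.636 − 4.905 × 2.636² = 107.5 − 34.10 = 73.40 m.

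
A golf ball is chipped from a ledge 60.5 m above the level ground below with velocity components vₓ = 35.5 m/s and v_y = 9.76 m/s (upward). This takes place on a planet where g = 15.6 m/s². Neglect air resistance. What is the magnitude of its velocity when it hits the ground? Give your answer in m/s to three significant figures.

56.9 m/s

Vertical motion (up positive, ground at y = 0): 7.800 t² − (9.760) t − 60.5 = 0, so t = (9.760 + √(9.760² + 2·15.6·60.5)) / 15.6 = (9.760 + 44.53) / 15.6 = 3.480 s.
Vertical velocity at impact: v_y = v_y0 − g t = 9.760 − 15.6 × 3.480 = −44.53 m/s.
Speed: |v| = √(vₓ² + v_y²) = √(35.50² + 44.53²) = 56.95 m/s.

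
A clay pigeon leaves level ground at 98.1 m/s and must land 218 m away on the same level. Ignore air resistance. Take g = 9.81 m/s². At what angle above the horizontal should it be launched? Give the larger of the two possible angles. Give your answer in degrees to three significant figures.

Level-ground range R = v₀² sin(2θ)/g ⇒ sin(2θ) = gR/v₀² = 9.81 × 218 / 98.1² = 0.2222.
2θ = 12.84° or 180° − 12.84° = 167.2°, so θ = 6.420° or 83.58°.
The larger angle is 83.58°.

83.6°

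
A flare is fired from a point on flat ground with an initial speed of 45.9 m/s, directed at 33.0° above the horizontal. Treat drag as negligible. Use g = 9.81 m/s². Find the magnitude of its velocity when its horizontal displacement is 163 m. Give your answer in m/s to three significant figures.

Horizontal component vₓ = 45.90 cos 33.0° = 38.49 m/s; vertical v_y0 = 45.90 sin 33.0° = 25.00 m/s.
x = vₓ t ⇒ t = 163/38.49 = 4.234 s.
Vertical velocity there: v_y = v_y0 − g t = 25.00 − 9.81 × 4.234 = −16.54 m/s.
Speed: √(vₓ² + v_y²) = √(38.49² + 16.54²) = 41.90 m/s.

41.9 m/s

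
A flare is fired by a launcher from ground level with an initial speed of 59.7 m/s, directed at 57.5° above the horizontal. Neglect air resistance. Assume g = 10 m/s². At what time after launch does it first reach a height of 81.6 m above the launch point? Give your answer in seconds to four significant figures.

vₓ = 59.70 cos 57.5° = 32.08 m/s; v_y0 = 59.70 sin 57.5° = 50.35 m/s.
Set y = v_y0 t − ½ g t² = 81.6: 5.000 t² − 50.35 t + 81.6 = 0.
Quadratic formula: t = (50.35 ± √903.17) / 10.0 = (50.35 ± 30.05) / 10.0 → t = 2.030 s or 8.040 s.
The first (ascending) time is 2.030 s.

2.030 s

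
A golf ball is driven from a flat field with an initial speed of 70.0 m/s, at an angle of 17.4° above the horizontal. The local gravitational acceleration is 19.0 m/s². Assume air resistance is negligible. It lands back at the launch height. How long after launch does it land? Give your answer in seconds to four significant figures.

2.203 s

Resolve: vₓ = 70.00 cos 17.4° = 66.80 m/s and v_y0 = 70.00 sin 17.4° = 20.93 m/s.
Time of flight on level ground: T = 2 v_y0 / g = 2 × 20.93 / 19.0 = 2.203 s.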